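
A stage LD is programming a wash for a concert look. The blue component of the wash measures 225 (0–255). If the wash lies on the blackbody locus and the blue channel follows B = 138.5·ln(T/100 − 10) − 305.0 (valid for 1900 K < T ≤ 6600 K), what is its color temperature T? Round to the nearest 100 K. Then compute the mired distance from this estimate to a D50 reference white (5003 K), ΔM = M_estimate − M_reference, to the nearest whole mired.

ln(t − 10) = (225 + 305.0) / 138.5 = 3.8267.
t − 10 = e^3.8267 = 45.911, so t = 55.911.
T = 100·t = 5591 K → 5600 K to the nearest 100 K.
M_estimate = 10⁶/5600 = 178.57; M_reference = 10⁶/5003 = 199.88.
ΔM = 178.57 − 199.88 = -21.31 → -21 mireds.

-21 mireds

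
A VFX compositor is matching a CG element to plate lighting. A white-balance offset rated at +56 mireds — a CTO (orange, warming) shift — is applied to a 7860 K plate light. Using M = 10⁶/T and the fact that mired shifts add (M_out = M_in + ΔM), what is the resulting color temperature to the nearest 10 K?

5460 K

M_in = 10⁶/7860 = 127.23 mireds.
M_out = 127.23 + (+56) = 183.23 mireds.
T_out = 10⁶/183.23 = 5457.7 K → 5460 K.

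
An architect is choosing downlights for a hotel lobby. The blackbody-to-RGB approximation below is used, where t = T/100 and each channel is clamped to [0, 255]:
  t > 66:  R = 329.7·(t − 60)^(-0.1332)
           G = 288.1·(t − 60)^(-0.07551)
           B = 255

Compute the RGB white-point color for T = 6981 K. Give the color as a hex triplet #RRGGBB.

#F3F2FF

t = 6981/100 = 69.81; the t > 66 branch applies.
R = 329.7·(69.81 − 60)^(-0.1332) = 329.7·9.81^(-0.1332) = 329.7·0.73775 = 243.236.
G = 288.1·(69.81 − 60)^(-0.07551) = 288.1·9.81^(-0.07551) = 288.1·0.84163 = 242.472.
B = 255 by definition for t > 66.
Rounded: (243, 242, 255).
In hex: #F3F2FF.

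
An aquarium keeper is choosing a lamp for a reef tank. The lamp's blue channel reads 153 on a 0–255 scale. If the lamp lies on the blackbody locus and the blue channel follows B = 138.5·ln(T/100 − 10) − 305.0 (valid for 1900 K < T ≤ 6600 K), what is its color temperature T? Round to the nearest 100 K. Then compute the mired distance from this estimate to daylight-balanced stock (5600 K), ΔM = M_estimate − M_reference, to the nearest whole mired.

ln(t − 10) = (153 + 305.0) / 138.5 = 3.3069.
t − 10 = e^3.3069 = 27.299, so t = 37.299.
T = 100·t = 3730 K → 3700 K to the nearest 100 K.
M_estimate = 10⁶/3700 = 270.27; M_reference = 10⁶/5600 = 178.57.
ΔM = 270.27 − 178.57 = 91.70 → +92 mireds.

+92 mireds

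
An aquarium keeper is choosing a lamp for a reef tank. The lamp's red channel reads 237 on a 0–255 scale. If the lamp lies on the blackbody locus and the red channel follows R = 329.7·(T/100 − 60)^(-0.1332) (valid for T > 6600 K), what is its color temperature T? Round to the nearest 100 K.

(t − 60)^(-0.1332) = 237/329.7 = 0.71884.
t − 60 = 0.71884^(1/-0.1332) = 0.71884^(-7.508) = 11.922, so t = 71.922.
T = 100·t = 7192 K → 7200 K to the nearest 100 K.

7200 K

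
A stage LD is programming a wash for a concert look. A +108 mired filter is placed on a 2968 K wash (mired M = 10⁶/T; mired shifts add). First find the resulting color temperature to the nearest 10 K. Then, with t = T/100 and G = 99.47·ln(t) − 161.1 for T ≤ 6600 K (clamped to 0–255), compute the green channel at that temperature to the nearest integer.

149

M_in = 10⁶/2968 = 336.93; M_out = 336.93 + (+108) = 444.93.
T_out = 10⁶/444.93 = 2247.6 K → 2250 K; t = 22.5.
G = 99.47·ln 22.5 − 161.1 = 99.47·3.1135 − 161.1 = 148.601.
Rounded: 149.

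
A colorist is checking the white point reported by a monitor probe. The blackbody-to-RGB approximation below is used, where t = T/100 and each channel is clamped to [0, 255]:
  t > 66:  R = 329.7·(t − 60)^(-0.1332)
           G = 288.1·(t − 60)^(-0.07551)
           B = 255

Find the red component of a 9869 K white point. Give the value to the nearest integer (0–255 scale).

203

t = 9869/100 = 98.69; the t > 66 branch applies.
R = 329.7·(98.69 − 60)^(-0.1332) = 329.7·38.69^(-0.1332) = 329.7·0.61451 = 202.605.
Rounded: 203.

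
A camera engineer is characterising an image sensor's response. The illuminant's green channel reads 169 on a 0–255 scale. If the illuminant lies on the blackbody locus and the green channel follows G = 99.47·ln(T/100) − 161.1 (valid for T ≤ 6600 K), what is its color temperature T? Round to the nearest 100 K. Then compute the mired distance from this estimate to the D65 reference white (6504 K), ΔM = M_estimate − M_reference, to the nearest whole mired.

ln t = (169 + 161.1) / 99.47 = 3.3186.
t = e^3.3186 = 27.621.
T = 100·t = 2762 K → 2800 K to the nearest 100 K.
M_estimate = 10⁶/2800 = 357.14; M_reference = 10⁶/6504 = 153.75.
ΔM = 357.14 − 153.75 = 203.39 → +203 mireds.

+203 mireds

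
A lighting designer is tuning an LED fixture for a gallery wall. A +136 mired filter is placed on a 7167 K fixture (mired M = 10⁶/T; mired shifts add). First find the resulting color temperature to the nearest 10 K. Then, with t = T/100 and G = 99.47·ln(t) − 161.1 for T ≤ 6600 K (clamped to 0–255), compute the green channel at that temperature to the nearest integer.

196

M_in = 10⁶/7167 = 139.53; M_out = 139.53 + (+136) = 275.53.
T_out = 10⁶/275.53 = 3629.4 K → 3630 K; t = 36.3.
G = 99.47·ln 36.3 − 161.1 = 99.47·3.5918 − 161.1 = 196.178.
Rounded: 196.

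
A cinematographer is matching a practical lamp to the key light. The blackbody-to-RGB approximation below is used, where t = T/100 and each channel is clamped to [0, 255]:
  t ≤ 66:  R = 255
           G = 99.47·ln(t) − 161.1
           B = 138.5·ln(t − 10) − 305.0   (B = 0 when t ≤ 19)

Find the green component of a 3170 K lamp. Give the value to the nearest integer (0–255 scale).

183

t = 3170/100 = 31.7; the t ≤ 66 branch applies.
G = 99.47·ln 31.7 − 161.1 = 99.47·3.4563 − 161.1 = 182.700.
Rounded: 183.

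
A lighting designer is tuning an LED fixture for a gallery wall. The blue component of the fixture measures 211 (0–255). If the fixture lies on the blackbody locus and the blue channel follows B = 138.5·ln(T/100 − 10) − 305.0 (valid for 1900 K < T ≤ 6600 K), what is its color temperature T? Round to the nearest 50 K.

5150 K

ln(t − 10) = (211 + 305.0) / 138.5 = 3.7256.
t − 10 = e^3.7256 = 41.497, so t = 51.497.
T = 100·t = 5150 K → 5150 K to the nearest 50 K.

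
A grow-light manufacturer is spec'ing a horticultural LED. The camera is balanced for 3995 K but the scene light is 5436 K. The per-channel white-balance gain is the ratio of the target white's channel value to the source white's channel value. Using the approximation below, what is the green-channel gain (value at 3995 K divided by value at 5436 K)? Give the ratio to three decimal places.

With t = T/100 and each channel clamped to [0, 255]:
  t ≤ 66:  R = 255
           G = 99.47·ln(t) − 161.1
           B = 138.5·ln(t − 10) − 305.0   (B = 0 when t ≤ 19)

0.870

At 5436 K (t = 54.36):
  G = 99.47·ln 54.36 − 161.1 = 99.47·3.9956 − 161.1 = 236.345.
At 3995 K (t = 39.95):
  G = 99.47·ln 39.95 − 161.1 = 99.47·3.6876 − 161.1 = 205.708.
Gain = 205.708 / 236.345 = 0.8704 → 0.870.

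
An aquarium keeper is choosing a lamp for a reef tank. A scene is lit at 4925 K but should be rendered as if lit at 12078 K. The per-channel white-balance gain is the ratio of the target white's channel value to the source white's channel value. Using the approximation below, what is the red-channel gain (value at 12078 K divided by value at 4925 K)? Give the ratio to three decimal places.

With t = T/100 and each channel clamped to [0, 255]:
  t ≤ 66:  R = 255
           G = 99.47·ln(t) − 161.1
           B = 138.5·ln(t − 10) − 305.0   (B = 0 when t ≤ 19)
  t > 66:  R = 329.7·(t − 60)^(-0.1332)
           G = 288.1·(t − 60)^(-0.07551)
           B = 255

0.748

At 4925 K (t = 49.25):
  R = 255 by definition for t ≤ 66.
At 12078 K (t = 120.78):
  R = 329.7·(120.78 − 60)^(-0.1332) = 329.7·60.78^(-0.1332) = 329.7·0.57863 = 190.775.
Gain = 190.775 / 255.000 = 0.7481 → 0.748.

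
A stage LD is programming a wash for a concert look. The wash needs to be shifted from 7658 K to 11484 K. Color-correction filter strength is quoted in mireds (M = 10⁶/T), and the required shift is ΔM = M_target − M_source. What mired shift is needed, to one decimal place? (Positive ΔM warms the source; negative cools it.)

-43.5 mireds

M_source = 10⁶/7658 = 130.582; M_target = 10⁶/11484 = 87.078.
ΔM = 87.078 − 130.582 = -43.505 → -43.5 mireds, a cooling shift.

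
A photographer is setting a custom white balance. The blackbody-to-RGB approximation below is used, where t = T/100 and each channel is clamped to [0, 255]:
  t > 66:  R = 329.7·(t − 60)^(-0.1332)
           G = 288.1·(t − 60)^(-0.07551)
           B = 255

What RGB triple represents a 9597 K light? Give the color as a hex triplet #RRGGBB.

t = 9597/100 = 95.97; the t > 66 branch applies.
R = 329.7·(95.97 − 60)^(-0.1332) = 329.7·35.97^(-0.1332) = 329.7·0.62051 = 204.582.
G = 288.1·(95.97 − 60)^(-0.07551) = 288.1·35.97^(-0.07551) = 288.1·0.76298 = 219.813.
B = 255 by definition for t > 66.
Rounded: (205, 220, 255).
In hex: #CDDCFF.

#CDDCFF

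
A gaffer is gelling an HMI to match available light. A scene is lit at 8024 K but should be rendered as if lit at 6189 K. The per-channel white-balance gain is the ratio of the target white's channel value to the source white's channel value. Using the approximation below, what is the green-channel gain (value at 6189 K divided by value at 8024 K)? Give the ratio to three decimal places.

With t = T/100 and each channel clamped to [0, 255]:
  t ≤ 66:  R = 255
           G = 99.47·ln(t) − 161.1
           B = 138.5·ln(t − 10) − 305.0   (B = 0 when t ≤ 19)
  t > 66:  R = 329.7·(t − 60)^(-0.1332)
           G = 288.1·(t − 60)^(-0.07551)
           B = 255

1.086

At 8024 K (t = 80.24):
  G = 288.1·(80.24 − 60)^(-0.07551) = 288.1·20.24^(-0.07551) = 288.1·0.79683 = 229.568.
At 6189 K (t = 61.89):
  G = 99.47·ln 61.89 − 161.1 = 99.47·4.1254 − 161.1 = 249.249.
Gain = 249.249 / 229.568 = 1.0857 → 1.086.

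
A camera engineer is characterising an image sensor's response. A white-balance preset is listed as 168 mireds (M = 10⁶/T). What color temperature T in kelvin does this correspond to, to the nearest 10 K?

T = 10⁶ / 168 = 5952.38 K → 5950 K.

5950 K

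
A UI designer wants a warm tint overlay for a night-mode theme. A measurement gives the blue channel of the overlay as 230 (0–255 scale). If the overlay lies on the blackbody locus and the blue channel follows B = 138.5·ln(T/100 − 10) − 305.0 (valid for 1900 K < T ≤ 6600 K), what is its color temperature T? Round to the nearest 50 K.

5750 K

ln(t − 10) = (230 + 305.0) / 138.5 = 3.8628.
t − 10 = e^3.8628 = 47.599, so t = 57.599.
T = 100·t = 5760 K → 5750 K to the nearest 50 K.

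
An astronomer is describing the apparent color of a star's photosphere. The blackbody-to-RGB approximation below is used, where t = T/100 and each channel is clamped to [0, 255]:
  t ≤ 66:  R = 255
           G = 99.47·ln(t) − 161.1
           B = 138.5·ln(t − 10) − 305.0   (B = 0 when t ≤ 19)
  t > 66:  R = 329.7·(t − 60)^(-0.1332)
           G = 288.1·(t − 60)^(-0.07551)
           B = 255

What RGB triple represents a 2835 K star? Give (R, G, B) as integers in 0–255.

(255, 172, 98)

t = 2835/100 = 28.35; the t ≤ 66 branch applies.
R = 255 by definition for t ≤ 66.
G = 99.47·ln 28.35 − 161.1 = 99.47·3.3446 − 161.1 = 171.590.
B = 138.5·ln(28.35 − 10) − 305.0 = 138.5·ln 18.35 − 305.0 = 138.5·2.9096 − 305.0 = 97.984.
Rounded: (255, 172, 98).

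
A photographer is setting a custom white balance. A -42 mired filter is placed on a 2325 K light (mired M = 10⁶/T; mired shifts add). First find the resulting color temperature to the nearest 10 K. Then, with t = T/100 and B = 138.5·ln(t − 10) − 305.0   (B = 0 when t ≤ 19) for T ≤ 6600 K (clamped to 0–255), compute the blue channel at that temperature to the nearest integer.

77

M_in = 10⁶/2325 = 430.11; M_out = 430.11 + (-42) = 388.11.
T_out = 10⁶/388.11 = 2576.6 K → 2580 K; t = 25.8.
B = 138.5·ln(25.8 − 10) − 305.0 = 138.5·ln 15.8 − 305.0 = 138.5·2.7600 − 305.0 = 77.261.
Rounded: 77.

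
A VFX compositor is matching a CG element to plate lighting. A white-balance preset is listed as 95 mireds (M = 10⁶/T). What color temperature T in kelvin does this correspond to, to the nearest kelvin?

T = 10⁶ / 95 = 10526.32 K → 10526 K.

10526 K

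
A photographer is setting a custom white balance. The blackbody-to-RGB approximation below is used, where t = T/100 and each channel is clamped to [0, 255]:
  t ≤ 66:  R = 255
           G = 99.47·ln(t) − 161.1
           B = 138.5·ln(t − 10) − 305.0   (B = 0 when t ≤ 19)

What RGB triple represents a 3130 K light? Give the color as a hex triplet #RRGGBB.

#FFB577

t = 3130/100 = 31.3; the t ≤ 66 branch applies.
R = 255 by definition for t ≤ 66.
G = 99.47·ln 31.3 − 161.1 = 99.47·3.4436 − 161.1 = 181.437.
B = 138.5·ln(31.3 − 10) − 305.0 = 138.5·ln 21.3 − 305.0 = 138.5·3.0587 − 305.0 = 118.631.
Rounded: (255, 181, 119).
In hex: #FFB577.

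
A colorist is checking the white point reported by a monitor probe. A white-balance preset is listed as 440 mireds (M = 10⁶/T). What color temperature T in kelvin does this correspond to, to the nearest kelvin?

2273 K

T = 10⁶ / 440 = 2272.73 K → 2273 K.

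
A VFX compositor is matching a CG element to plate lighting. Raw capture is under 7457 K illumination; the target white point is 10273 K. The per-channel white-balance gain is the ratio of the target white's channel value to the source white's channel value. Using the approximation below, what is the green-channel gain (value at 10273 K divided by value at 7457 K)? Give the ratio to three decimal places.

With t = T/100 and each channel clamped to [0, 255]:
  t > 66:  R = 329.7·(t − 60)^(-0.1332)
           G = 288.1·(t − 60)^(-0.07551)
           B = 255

0.922

At 7457 K (t = 74.57):
  G = 288.1·(74.57 − 60)^(-0.07551) = 288.1·14.57^(-0.07551) = 288.1·0.81686 = 235.337.
At 10273 K (t = 102.73):
  G = 288.1·(102.73 − 60)^(-0.07551) = 288.1·42.73^(-0.07551) = 288.1·0.75312 = 216.973.
Gain = 216.973 / 235.337 = 0.9220 → 0.922.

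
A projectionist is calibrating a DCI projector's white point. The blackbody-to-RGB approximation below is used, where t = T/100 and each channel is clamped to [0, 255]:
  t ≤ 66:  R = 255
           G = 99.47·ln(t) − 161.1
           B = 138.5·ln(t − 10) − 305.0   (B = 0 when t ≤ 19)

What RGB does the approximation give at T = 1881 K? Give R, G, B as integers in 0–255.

R=255, G=131, B=0

t = 1881/100 = 18.81; the t ≤ 66 branch applies.
R = 255 by definition for t ≤ 66.
G = 99.47·ln 18.81 − 161.1 = 99.47·2.9344 − 161.1 = 130.784.
t = 18.81 ≤ 19, so B = 0.
Rounded: (255, 131, 0).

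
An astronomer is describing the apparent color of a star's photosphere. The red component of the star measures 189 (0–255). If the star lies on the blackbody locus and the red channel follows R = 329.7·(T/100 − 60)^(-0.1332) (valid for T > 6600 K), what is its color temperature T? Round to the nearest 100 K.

12500 K

(t − 60)^(-0.1332) = 189/329.7 = 0.57325.
t − 60 = 0.57325^(1/-0.1332) = 0.57325^(-7.508) = 65.199, so t = 125.199.
T = 100·t = 12520 K → 12500 K to the nearest 100 K.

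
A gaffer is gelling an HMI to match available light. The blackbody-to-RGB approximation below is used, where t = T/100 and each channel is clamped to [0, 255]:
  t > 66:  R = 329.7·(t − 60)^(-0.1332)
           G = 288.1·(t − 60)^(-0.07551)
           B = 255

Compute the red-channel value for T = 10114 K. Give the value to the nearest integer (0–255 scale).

201

t = 10114/100 = 101.14; the t > 66 branch applies.
R = 329.7·(101.14 − 60)^(-0.1332) = 329.7·41.14^(-0.1332) = 329.7·0.60951 = 200.955.
Rounded: 201.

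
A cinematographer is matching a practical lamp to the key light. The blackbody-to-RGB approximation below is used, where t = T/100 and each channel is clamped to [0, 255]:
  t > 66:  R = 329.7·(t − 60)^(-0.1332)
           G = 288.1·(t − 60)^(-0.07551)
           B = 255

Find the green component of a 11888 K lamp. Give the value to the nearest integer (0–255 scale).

212

t = 11888/100 = 118.88; the t > 66 branch applies.
G = 288.1·(118.88 − 60)^(-0.07551) = 288.1·58.88^(-0.07551) = 288.1·0.73511 = 211.784.
Rounded: 212.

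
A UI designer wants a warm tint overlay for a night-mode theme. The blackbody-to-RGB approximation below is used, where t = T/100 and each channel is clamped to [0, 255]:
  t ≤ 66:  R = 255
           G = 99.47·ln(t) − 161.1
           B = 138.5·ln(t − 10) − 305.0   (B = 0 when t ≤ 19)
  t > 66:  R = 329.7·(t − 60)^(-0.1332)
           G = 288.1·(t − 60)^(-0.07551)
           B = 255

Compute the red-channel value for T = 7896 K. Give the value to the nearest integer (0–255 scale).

t = 7896/100 = 78.96; the t > 66 branch applies.
R = 329.7·(78.96 − 60)^(-0.1332) = 329.7·18.96^(-0.1332) = 329.7·0.67576 = 222.798.
Rounded: 223.

223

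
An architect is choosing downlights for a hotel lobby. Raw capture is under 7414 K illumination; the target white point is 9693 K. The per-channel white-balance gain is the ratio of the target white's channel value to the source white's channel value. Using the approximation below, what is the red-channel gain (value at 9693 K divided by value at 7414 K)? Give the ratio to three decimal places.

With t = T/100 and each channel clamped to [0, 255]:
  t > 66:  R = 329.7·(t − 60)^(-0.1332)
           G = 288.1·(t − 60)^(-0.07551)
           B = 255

At 7414 K (t = 74.14):
  R = 329.7·(74.14 − 60)^(-0.1332) = 329.7·14.14^(-0.1332) = 329.7·0.70268 = 231.675.
At 9693 K (t = 96.93):
  R = 329.7·(96.93 − 60)^(-0.1332) = 329.7·36.93^(-0.1332) = 329.7·0.61834 = 203.866.
Gain = 203.866 / 231.675 = 0.8800 → 0.880.

0.880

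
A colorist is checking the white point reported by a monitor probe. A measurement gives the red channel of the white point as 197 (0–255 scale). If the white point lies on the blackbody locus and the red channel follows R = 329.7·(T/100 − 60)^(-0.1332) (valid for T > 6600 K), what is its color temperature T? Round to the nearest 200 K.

(t − 60)^(-0.1332) = 197/329.7 = 0.59751.
t − 60 = 0.59751^(1/-0.1332) = 0.59751^(-7.508) = 47.761, so t = 107.761.
T = 100·t = 10776 K → 10800 K to the nearest 200 K.

10800 K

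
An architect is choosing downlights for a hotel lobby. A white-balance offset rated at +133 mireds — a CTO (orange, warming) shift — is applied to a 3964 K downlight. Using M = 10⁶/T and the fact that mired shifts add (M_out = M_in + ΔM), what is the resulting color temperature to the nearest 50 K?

M_in = 10⁶/3964 = 252.27 mireds.
M_out = 252.27 + (+133) = 385.27 mireds.
T_out = 10⁶/385.27 = 2595.6 K → 2600 K.

2600 K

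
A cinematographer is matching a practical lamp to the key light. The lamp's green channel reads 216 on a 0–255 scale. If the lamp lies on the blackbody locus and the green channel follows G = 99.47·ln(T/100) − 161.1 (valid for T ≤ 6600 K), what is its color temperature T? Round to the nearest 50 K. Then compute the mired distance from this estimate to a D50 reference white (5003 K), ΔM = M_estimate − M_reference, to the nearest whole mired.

ln t = (216 + 161.1) / 99.47 = 3.7911.
t = e^3.7911 = 44.305.
T = 100·t = 4430 K → 4450 K to the nearest 50 K.
M_estimate = 10⁶/4450 = 224.72; M_reference = 10⁶/5003 = 199.88.
ΔM = 224.72 − 199.88 = 24.84 → +25 mireds.

+25 mireds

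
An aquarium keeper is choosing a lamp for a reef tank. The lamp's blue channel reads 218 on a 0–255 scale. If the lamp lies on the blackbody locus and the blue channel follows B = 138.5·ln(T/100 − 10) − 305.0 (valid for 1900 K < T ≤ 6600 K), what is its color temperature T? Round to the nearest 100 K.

ln(t − 10) = (218 + 305.0) / 138.5 = 3.7762.
t − 10 = e^3.7762 = 43.649, so t = 53.649.
T = 100·t = 5365 K → 5400 K to the nearest 100 K.

5400 K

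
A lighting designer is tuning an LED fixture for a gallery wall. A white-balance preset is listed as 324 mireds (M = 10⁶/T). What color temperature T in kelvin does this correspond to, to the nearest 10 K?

T = 10⁶ / 324 = 3086.42 K → 3090 K.

3090 K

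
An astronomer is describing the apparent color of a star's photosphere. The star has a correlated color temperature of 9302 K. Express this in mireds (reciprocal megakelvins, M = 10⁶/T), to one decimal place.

107.5 mireds

M = 10⁶ / 9302 = 107.504 → 107.5 mireds.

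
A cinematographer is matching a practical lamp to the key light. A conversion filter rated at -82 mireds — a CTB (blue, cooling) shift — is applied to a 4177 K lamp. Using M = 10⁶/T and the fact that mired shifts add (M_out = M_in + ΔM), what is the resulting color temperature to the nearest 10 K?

M_in = 10⁶/4177 = 239.41 mireds.
M_out = 239.41 + (-82) = 157.41 mireds.
T_out = 10⁶/157.41 = 6353.0 K → 6350 K.

6350 K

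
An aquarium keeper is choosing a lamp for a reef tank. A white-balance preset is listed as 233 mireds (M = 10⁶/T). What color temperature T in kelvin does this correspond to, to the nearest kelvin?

4292 K

T = 10⁶ / 233 = 4291.85 K → 4292 K.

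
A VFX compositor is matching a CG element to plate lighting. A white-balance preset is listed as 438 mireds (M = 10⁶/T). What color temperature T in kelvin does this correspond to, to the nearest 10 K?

T = 10⁶ / 438 = 2283.11 K → 2280 K.

2280 K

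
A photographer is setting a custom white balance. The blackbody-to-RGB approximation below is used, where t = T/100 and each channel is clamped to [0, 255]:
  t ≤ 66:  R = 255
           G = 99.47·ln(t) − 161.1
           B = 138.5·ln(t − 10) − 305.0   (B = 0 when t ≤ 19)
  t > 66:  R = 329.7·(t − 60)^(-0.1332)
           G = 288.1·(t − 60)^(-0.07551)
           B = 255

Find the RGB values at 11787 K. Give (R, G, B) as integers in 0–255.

(192, 212, 255)

t = 11787/100 = 117.87; the t > 66 branch applies.
R = 329.7·(117.87 − 60)^(-0.1332) = 329.7·57.87^(-0.1332) = 329.7·0.58243 = 192.026.
G = 288.1·(117.87 − 60)^(-0.07551) = 288.1·57.87^(-0.07551) = 288.1·0.73607 = 212.061.
B = 255 by definition for t > 66.
Rounded: (192, 212, 255).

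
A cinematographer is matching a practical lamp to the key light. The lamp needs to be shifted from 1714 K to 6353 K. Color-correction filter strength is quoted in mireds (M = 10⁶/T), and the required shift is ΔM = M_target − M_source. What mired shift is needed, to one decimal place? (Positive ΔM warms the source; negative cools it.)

M_source = 10⁶/1714 = 583.431; M_target = 10⁶/6353 = 157.406.
ΔM = 157.406 − 583.431 = -426.025 → -426.0 mireds, a cooling shift.

-426.0 mireds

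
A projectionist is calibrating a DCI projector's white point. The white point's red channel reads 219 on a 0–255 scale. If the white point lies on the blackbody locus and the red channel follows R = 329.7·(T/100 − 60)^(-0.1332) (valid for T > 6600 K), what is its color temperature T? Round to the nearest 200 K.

(t − 60)^(-0.1332) = 219/329.7 = 0.66424.
t − 60 = 0.66424^(1/-0.1332) = 0.66424^(-7.508) = 21.572, so t = 81.572.
T = 100·t = 8157 K → 8200 K to the nearest 200 K.

8200 K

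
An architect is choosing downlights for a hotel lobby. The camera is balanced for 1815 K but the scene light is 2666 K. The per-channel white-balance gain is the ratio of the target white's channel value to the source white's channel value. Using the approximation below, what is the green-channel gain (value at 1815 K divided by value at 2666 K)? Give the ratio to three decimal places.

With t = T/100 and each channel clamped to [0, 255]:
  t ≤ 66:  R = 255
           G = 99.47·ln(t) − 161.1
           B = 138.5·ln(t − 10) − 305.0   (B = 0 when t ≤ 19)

At 2666 K (t = 26.66):
  G = 99.47·ln 26.66 − 161.1 = 99.47·3.2832 − 161.1 = 165.476.
At 1815 K (t = 18.15):
  G = 99.47·ln 18.15 − 161.1 = 99.47·2.8987 − 161.1 = 127.231.
Gain = 127.231 / 165.476 = 0.7689 → 0.769.

0.769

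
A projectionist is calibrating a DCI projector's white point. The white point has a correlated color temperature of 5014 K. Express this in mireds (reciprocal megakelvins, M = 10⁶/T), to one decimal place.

199.4 mireds

M = 10⁶ / 5014 = 199.442 → 199.4 mireds.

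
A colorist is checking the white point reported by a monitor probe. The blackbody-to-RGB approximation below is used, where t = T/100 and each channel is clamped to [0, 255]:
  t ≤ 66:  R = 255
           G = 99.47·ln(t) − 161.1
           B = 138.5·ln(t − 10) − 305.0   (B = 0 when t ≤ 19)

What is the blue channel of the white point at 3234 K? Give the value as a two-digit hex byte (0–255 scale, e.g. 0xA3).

t = 3234/100 = 32.34; the t ≤ 66 branch applies.
B = 138.5·ln(32.34 − 10) − 305.0 = 138.5·ln 22.34 − 305.0 = 138.5·3.1064 − 305.0 = 125.233.
Rounded: 125; in hex, 0x7D.

0x7D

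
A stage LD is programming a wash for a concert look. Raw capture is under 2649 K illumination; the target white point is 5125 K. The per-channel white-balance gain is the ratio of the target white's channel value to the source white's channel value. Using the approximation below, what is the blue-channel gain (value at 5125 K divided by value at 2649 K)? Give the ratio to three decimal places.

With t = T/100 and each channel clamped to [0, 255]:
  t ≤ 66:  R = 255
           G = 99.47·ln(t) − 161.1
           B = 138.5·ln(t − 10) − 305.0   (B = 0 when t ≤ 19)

2.527

At 2649 K (t = 26.49):
  B = 138.5·ln(26.49 − 10) − 305.0 = 138.5·ln 16.49 − 305.0 = 138.5·2.8028 − 305.0 = 83.181.
At 5125 K (t = 51.25):
  B = 138.5·ln(51.25 − 10) − 305.0 = 138.5·ln 41.25 − 305.0 = 138.5·3.7197 − 305.0 = 210.172.
Gain = 210.172 / 83.181 = 2.5267 → 2.527.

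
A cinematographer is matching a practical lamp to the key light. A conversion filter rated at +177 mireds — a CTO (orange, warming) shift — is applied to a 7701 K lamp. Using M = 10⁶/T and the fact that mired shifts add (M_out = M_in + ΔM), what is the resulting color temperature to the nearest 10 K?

M_in = 10⁶/7701 = 129.85 mireds.
M_out = 129.85 + (+177) = 306.85 mireds.
T_out = 10⁶/306.85 = 3258.9 K → 3260 K.

3260 K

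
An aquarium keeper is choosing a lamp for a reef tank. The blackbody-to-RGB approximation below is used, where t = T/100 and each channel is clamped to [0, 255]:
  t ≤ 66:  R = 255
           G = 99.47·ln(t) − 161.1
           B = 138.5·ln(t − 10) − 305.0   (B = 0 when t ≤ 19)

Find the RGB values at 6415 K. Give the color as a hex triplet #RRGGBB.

#FFFDF8

t = 6415/100 = 64.15; the t ≤ 66 branch applies.
R = 255 by definition for t ≤ 66.
G = 99.47·ln 64.15 − 161.1 = 99.47·4.1612 − 161.1 = 252.817.
B = 138.5·ln(64.15 − 10) − 305.0 = 138.5·ln 54.15 − 305.0 = 138.5·3.9918 − 305.0 = 247.858.
Rounded: (255, 253, 248).
In hex: #FFFDF8.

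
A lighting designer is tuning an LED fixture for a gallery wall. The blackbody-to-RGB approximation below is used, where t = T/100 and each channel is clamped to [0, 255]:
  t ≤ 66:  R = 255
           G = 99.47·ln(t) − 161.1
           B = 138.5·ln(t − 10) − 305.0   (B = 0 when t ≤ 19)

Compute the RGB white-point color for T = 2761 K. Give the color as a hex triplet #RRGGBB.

t = 2761/100 = 27.61; the t ≤ 66 branch applies.
R = 255 by definition for t ≤ 66.
G = 99.47·ln 27.61 − 161.1 = 99.47·3.3182 − 161.1 = 168.959.
B = 138.5·ln(27.61 − 10) − 305.0 = 138.5·ln 17.61 − 305.0 = 138.5·2.8685 − 305.0 = 92.283.
Rounded: (255, 169, 92).
In hex: #FFA95C.

#FFA95C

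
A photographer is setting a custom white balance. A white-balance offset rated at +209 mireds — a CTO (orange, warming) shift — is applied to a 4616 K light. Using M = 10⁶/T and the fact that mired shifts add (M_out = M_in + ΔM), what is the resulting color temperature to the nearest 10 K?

2350 K

M_in = 10⁶/4616 = 216.64 mireds.
M_out = 216.64 + (+209) = 425.64 mireds.
T_out = 10⁶/425.64 = 2349.4 K → 2350 K.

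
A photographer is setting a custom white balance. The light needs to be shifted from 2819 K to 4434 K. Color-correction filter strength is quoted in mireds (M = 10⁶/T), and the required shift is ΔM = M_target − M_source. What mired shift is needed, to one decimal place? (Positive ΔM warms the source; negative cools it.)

M_source = 10⁶/2819 = 354.736; M_target = 10⁶/4434 = 225.530.
ΔM = 225.530 − 354.736 = -129.206 → -129.2 mireds, a cooling shift.

-129.2 mireds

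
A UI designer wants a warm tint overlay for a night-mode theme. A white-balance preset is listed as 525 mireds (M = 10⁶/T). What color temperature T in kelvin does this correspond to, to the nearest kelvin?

1905 K

T = 10⁶ / 525 = 1904.76 K → 1905 K.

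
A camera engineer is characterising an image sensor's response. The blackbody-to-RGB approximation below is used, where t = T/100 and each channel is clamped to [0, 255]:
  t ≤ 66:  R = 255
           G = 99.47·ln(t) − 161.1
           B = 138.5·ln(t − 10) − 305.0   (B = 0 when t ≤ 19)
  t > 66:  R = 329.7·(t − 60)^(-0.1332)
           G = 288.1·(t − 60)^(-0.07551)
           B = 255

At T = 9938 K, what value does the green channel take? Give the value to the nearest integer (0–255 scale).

218

t = 9938/100 = 99.38; the t > 66 branch applies.
G = 288.1·(99.38 − 60)^(-0.07551) = 288.1·39.38^(-0.07551) = 288.1·0.75778 = 218.315.
Rounded: 218.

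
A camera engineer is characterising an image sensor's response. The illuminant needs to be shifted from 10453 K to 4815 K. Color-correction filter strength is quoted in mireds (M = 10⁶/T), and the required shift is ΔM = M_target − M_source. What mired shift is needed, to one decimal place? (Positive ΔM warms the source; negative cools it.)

+112.0 mireds

M_source = 10⁶/10453 = 95.666; M_target = 10⁶/4815 = 207.684.
ΔM = 207.684 − 95.666 = 112.018 → +112.0 mireds, a warming shift.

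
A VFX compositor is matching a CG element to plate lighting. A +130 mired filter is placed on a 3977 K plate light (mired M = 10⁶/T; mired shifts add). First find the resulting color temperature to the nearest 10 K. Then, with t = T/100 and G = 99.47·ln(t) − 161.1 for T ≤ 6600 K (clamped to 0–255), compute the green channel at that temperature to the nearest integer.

M_in = 10⁶/3977 = 251.45; M_out = 251.45 + (+130) = 381.45.
T_out = 10⁶/381.45 = 2621.6 K → 2620 K; t = 26.2.
G = 99.47·ln 26.2 − 161.1 = 99.47·3.2658 − 161.1 = 163.745.
Rounded: 164.

164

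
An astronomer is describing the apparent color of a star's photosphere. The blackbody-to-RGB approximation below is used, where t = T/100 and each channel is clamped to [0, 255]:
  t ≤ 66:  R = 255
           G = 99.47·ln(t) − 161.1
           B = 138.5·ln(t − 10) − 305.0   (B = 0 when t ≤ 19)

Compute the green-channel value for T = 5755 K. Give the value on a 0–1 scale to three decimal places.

t = 5755/100 = 57.55; the t ≤ 66 branch applies.
G = 99.47·ln 57.55 − 161.1 = 99.47·4.0527 − 161.1 = 242.018.
On a 0–1 scale: 242.018/255 = 0.9491 → 0.949.

0.949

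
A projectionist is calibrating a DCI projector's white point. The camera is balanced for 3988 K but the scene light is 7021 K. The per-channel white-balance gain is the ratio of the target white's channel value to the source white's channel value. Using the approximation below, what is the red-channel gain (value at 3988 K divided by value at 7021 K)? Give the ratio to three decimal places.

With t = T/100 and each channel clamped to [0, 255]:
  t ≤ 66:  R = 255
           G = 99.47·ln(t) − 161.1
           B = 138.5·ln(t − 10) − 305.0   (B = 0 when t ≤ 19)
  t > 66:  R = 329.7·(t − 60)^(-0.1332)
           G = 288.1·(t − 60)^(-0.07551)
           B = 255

1.054

At 7021 K (t = 70.21):
  R = 329.7·(70.21 − 60)^(-0.1332) = 329.7·10.21^(-0.1332) = 329.7·0.73383 = 241.945.
At 3988 K (t = 39.88):
  R = 255 by definition for t ≤ 66.
Gain = 255.000 / 241.945 = 1.0540 → 1.054.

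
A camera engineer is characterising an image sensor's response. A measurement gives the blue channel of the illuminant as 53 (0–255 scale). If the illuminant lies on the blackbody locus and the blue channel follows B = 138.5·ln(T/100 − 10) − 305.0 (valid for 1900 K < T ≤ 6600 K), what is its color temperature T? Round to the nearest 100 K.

2300 K

ln(t − 10) = (53 + 305.0) / 138.5 = 2.5848.
t − 10 = e^2.5848 = 13.261, so t = 23.261.
T = 100·t = 2326 K → 2300 K to the nearest 100 K.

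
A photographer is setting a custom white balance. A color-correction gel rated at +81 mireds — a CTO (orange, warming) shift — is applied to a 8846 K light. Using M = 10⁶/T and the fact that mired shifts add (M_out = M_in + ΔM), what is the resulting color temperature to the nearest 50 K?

M_in = 10⁶/8846 = 113.05 mireds.
M_out = 113.05 + (+81) = 194.05 mireds.
T_out = 10⁶/194.05 = 5153.4 K → 5150 K.

5150 K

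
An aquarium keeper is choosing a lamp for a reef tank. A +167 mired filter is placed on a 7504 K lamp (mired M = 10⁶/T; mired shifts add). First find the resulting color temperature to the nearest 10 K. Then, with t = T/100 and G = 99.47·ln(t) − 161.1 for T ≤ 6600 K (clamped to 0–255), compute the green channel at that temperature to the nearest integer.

M_in = 10⁶/7504 = 133.26; M_out = 133.26 + (+167) = 300.26.
T_out = 10⁶/300.26 = 3330.4 K → 3330 K; t = 33.3.
G = 99.47·ln 33.3 − 161.1 = 99.47·3.5056 − 161.1 = 187.598.
Rounded: 188.

188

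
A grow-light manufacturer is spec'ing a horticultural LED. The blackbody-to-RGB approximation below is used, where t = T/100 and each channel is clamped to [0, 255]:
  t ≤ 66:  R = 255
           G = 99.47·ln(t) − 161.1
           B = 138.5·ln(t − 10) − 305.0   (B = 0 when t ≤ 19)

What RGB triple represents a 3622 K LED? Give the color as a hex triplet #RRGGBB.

#FFC493

t = 3622/100 = 36.22; the t ≤ 66 branch applies.
R = 255 by definition for t ≤ 66.
G = 99.47·ln 36.22 − 161.1 = 99.47·3.5896 − 161.1 = 195.959.
B = 138.5·ln(36.22 − 10) − 305.0 = 138.5·ln 26.22 − 305.0 = 138.5·3.2665 − 305.0 = 147.413.
Rounded: (255, 196, 147).
In hex: #FFC493.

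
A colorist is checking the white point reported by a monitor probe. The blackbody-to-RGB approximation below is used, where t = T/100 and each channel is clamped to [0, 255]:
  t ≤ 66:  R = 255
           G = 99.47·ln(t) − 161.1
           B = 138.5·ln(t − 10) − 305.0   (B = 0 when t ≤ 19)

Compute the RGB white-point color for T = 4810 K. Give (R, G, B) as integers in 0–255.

(255, 224, 199)

t = 4810/100 = 48.1; the t ≤ 66 branch applies.
R = 255 by definition for t ≤ 66.
G = 99.47·ln 48.1 − 161.1 = 99.47·3.8733 − 161.1 = 224.175.
B = 138.5·ln(48.1 − 10) − 305.0 = 138.5·ln 38.1 − 305.0 = 138.5·3.6402 − 305.0 = 199.170.
Rounded: (255, 224, 199).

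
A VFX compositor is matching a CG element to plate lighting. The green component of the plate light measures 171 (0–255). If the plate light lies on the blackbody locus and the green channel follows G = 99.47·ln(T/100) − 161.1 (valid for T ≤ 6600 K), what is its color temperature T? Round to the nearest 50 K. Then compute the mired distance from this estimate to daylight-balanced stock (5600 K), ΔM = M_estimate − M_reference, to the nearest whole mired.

+179 mireds

ln t = (171 + 161.1) / 99.47 = 3.3387.
t = e^3.3387 = 28.182.
T = 100·t = 2818 K → 2800 K to the nearest 50 K.
M_estimate = 10⁶/2800 = 357.14; M_reference = 10⁶/5600 = 178.57.
ΔM = 357.14 − 178.57 = 178.57 → +179 mireds.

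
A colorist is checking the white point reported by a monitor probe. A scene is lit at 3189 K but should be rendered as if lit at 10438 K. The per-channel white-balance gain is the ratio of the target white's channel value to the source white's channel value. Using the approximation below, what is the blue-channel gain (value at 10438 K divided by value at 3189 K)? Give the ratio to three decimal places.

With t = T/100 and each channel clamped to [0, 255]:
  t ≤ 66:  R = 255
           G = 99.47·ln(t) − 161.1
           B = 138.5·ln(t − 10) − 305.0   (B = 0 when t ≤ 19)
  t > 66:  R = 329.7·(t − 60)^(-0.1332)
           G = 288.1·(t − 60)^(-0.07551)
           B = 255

2.083

At 3189 K (t = 31.89):
  B = 138.5·ln(31.89 − 10) − 305.0 = 138.5·ln 21.89 − 305.0 = 138.5·3.0860 − 305.0 = 122.415.
At 10438 K (t = 104.38):
  B = 255 by definition for t > 66.
Gain = 255.000 / 122.415 = 2.0831 → 2.083.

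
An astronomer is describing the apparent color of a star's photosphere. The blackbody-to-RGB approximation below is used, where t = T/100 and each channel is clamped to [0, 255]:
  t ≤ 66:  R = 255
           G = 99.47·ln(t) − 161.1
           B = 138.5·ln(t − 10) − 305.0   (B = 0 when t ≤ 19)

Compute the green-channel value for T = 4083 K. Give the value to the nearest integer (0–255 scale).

t = 4083/100 = 40.83; the t ≤ 66 branch applies.
G = 99.47·ln 40.83 − 161.1 = 99.47·3.7094 − 161.1 = 207.876.
Rounded: 208.

208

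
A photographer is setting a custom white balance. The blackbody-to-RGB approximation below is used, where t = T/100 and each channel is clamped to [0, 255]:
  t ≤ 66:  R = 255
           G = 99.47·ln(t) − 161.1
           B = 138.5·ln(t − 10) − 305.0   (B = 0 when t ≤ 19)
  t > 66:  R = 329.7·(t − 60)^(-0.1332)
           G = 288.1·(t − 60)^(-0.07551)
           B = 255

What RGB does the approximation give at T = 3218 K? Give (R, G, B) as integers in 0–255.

(255, 184, 124)

t = 3218/100 = 32.18; the t ≤ 66 branch applies.
R = 255 by definition for t ≤ 66.
G = 99.47·ln 32.18 − 161.1 = 99.47·3.4713 − 161.1 = 184.195.
B = 138.5·ln(32.18 − 10) − 305.0 = 138.5·ln 22.18 − 305.0 = 138.5·3.0992 − 305.0 = 124.238.
Rounded: (255, 184, 124).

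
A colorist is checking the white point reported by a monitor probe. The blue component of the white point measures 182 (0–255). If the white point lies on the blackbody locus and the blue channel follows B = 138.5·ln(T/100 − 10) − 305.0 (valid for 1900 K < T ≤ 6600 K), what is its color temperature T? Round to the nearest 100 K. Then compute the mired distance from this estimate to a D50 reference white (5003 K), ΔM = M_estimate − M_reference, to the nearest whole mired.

ln(t − 10) = (182 + 305.0) / 138.5 = 3.5162.
t − 10 = e^3.5162 = 33.658, so t = 43.658.
T = 100·t = 4366 K → 4400 K to the nearest 100 K.
M_estimate = 10⁶/4400 = 227.27; M_reference = 10⁶/5003 = 199.88.
ΔM = 227.27 − 199.88 = 27.39 → +27 mireds.

+27 mireds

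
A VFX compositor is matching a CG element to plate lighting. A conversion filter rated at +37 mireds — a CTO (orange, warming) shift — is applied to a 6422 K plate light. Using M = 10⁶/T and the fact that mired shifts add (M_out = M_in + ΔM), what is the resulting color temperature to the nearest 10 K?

M_in = 10⁶/6422 = 155.71 mireds.
M_out = 155.71 + (+37) = 192.71 mireds.
T_out = 10⁶/192.71 = 5189.0 K → 5190 K.

5190 K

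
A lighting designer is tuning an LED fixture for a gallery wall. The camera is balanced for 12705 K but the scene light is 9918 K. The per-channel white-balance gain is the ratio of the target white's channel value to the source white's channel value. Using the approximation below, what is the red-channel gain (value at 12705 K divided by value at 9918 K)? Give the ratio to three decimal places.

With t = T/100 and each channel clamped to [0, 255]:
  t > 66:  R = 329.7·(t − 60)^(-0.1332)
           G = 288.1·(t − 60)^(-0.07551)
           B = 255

0.931

At 9918 K (t = 99.18):
  R = 329.7·(99.18 − 60)^(-0.1332) = 329.7·39.18^(-0.1332) = 329.7·0.61348 = 202.266.
At 12705 K (t = 127.05):
  R = 329.7·(127.05 − 60)^(-0.1332) = 329.7·67.05^(-0.1332) = 329.7·0.57112 = 188.297.
Gain = 188.297 / 202.266 = 0.9309 → 0.931.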